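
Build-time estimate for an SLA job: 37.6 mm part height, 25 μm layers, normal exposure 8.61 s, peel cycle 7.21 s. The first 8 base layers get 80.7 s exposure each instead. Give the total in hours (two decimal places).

Layers = ⌈37.6/0.025⌉ = 1504.
Bottom layers: 8 × (80.7 + 7.21) → 703.28 s.
Remaining layers: 1496 × (8.61 + 7.21) → 23666.72 s.
Total = 703.28 + 23666.72 = 24370 s = 6.77 hours.

6.77 hours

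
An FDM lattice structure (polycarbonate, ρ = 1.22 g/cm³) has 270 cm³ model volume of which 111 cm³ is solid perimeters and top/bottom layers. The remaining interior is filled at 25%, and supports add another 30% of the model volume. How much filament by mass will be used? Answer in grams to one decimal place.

Volume inside the shell = 270 − 111, so 159 cm³.
Infill deposited = 0.25 × 159, so 39.75 cm³.
Support = 0.30 × 270, so 81 cm³.
Total printed volume: 111 + 39.75 + 81 → 231.75 cm³.
Mass = 231.75 × 1.22 = 282.735 g.

282.7 g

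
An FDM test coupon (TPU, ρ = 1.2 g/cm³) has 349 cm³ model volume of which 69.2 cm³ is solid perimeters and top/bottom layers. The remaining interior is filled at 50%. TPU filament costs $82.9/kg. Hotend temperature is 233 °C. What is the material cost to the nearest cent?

Interior volume = 349 − 69.2, so 279.8 cm³.
Infill volume: 0.50 × 279.8 → 139.9 cm³.
Deposited volume = 69.2 + 139.9, so 209.1 cm³.
Mass = 209.1 × 1.2 = 250.92 g.
At $82.9/kg: 250.92/1000 × 82.9 = $20.80.

$20.80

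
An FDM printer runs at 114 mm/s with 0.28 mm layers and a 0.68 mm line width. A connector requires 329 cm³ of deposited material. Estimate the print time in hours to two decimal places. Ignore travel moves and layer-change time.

4.21 hours

Line area: 0.28 × 0.68 → 0.1904 mm².
Total extruded path = 329000/0.1904 = 1727941.2 mm.
Extrusion time = 1727941.2 / 114, so 15157.4 s.
In the requested units: 15157.4 s = 4.21 hours.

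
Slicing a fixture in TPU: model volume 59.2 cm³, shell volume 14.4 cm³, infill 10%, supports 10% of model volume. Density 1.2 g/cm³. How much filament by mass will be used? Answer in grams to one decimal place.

Infill region: 59.2 − 14.4 → 44.8 cm³.
Infill deposited: 0.10 × 44.8 → 4.48 cm³.
Support = 0.10 × 59.2, so 5.92 cm³.
Deposited volume = 14.4 + 4.48 + 5.92 = 24.8 cm³.
Mass = 24.8 × 1.2, so 29.76 g.

29.8 g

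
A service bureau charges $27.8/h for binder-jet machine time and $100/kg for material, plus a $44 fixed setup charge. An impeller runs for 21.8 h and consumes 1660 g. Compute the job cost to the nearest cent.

$816.04

Machine-time cost = 27.8 × 21.8 = $606.04.
Feedstock cost = 100 × 1660/1000 = $166.00.
Total = 606.04 + 166.00 + 44 = $816.04.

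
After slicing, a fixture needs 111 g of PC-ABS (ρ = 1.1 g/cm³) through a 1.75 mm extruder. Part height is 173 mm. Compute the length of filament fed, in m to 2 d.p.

Volume = 111 g / 1.1 g·cm⁻³ = 100.9091 cm³ = 100909.1 mm³.
A = π r² = π × 0.875² = 2.4053 mm².
L = V/A = 100909.1/2.4053 = 41952.81 mm → 41.95 m.

41.95 m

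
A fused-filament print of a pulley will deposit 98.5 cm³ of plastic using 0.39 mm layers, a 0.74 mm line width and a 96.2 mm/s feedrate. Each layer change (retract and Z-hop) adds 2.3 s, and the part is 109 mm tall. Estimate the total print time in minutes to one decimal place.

69.9 minutes

Extrusion cross-section: 0.39 × 0.74 → 0.2886 mm².
Path length: 98500 mm³ / 0.2886 mm² → 341302.8 mm.
Time extruding = 341302.8 / 96.2 = 3547.8 s.
Layers = ⌈109/0.39⌉ = 280.
Layer-change overhead: 280 × 2.3 → 644 s.
Total = 3547.8 + 644 = 4191.8 s = 69.9 minutes.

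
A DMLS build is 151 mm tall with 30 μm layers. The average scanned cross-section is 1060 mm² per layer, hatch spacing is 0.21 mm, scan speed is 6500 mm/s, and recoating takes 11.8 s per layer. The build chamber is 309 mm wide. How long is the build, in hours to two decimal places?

Layer count = ceil(151 / 0.03) = 5034.
Hatch length per layer = 1060 / 0.21, so 5047.6 mm.
Scan time per layer: 5047.6 / 6500 → 0.7766 s.
Layer cycle = 0.7766 + 11.8, so 12.5766 s.
Total: 5034 × 12.5766 s = 63310.6044 s → 17.59 hours.

17.59 hours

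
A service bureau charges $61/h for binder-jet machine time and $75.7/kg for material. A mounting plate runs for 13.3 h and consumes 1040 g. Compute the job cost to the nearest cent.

$890.03

Machine-time cost: 61 × 13.3 → $811.30.
Material charge = 75.7 × 1040/1000 = $78.728.
Total = 811.30 + 78.728 = 890.028 ≈ $890.03.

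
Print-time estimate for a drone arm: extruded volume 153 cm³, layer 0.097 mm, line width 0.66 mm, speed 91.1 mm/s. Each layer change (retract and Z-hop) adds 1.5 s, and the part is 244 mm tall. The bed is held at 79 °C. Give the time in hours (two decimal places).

8.34 hours

Extrusion cross-section = 0.097 × 0.66, so 0.06402 mm².
Path length: 153000 mm³ / 0.06402 mm² → 2389878.2 mm.
Time extruding = 2389878.2 / 91.1, so 26233.6 s.
Layer count = ceil(244 / 0.097) = 2516.
Non-print overhead = 2516 × 1.5, so 3774 s.
Total = 26233.6 + 3774 = 30007.6 s = 8.34 hours.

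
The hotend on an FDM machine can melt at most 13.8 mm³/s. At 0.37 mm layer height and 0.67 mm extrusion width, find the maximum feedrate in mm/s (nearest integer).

56 mm/s

A = 0.37 × 0.67, so 0.2479 mm².
v_max = Q/A = 13.8/0.2479 = 55.67 mm/s → 56 mm/s.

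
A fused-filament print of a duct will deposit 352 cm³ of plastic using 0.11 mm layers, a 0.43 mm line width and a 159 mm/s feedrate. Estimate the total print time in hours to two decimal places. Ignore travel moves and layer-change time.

13.00 hours

Extrusion cross-section: 0.11 × 0.43 → 0.0473 mm².
Path length: 352000 mm³ / 0.0473 mm² → 7441860.5 mm.
Extrusion time = 7441860.5 / 159 = 46804.2 s.
That's 46804.2 s → 13.00 hours.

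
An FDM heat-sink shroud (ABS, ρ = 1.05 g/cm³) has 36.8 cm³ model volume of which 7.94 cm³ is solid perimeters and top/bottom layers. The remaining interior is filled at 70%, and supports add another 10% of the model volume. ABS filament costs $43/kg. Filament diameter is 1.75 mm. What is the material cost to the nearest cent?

$1.44

Volume inside the shell = 36.8 − 7.94 = 28.86 cm³.
Infill deposited = 0.70 × 28.86, so 20.202 cm³.
Support: 0.10 × 36.8 → 3.68 cm³.
Total printed volume: 7.94 + 20.202 + 3.68 → 31.822 cm³.
Mass = 31.822 × 1.05 = 33.4131 g.
Cost = 33.4131 g / 1000 × $43/kg = $1.44.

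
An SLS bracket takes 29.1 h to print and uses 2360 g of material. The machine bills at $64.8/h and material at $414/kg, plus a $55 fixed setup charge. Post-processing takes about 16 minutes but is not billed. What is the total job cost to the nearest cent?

Machine cost = 64.8 × 29.1 = $1885.68.
Material charge: 414 × 2360/1000 → $977.04.
Total = 1885.68 + 977.04 + 55 = $2917.72.

$2917.72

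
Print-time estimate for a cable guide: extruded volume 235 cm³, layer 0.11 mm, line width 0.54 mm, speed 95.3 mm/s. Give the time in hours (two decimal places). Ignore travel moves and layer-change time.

Line area = 0.11 × 0.54 = 0.0594 mm².
Path length: 235000 mm³ / 0.0594 mm² → 3956229 mm.
Time extruding = 3956229 / 95.3, so 41513.4 s.
41513.4 s = 11.53 hours.

11.53 hours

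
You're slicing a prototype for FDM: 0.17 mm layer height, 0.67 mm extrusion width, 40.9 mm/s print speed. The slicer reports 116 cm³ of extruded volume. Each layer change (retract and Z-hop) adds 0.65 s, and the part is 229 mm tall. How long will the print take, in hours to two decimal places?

7.16 hours

Line area: 0.17 × 0.67 → 0.1139 mm².
Path length: 116000 mm³ / 0.1139 mm² → 1018437.2 mm.
Print-move time = 1018437.2 / 40.9, so 24900.7 s.
Layers = ⌈229/0.17⌉ = 1348.
Non-print overhead = 1348 × 0.65 = 876.2 s.
Altogether 24900.7 + 876.2 = 25776.9 s, i.e. 7.16 hours.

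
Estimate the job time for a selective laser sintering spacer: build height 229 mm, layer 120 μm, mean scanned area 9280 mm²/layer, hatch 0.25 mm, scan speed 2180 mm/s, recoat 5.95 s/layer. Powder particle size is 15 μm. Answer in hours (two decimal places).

Layer count = ceil(229 / 0.12) = 1909.
Per-layer scan distance: 9280 / 0.25 → 37120 mm.
Scan time per layer = 37120 / 2180 = 17.0275 s.
Layer cycle = 17.0275 + 5.95, so 22.9775 s.
1909 layers × 22.9775 s/layer = 43864.0475 s, i.e. 12.18 hours.

12.18 hours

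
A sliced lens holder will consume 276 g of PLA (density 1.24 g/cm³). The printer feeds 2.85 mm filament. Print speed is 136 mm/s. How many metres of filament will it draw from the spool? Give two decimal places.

34.89 m

Extruded volume: 276/1.24 = 222.5806 cm³ (222580.6 mm³).
Cross-section of 2.85 mm filament: π·(2.85/2)² = 6.3794 mm².
Length = 222580.6 / 6.3794 = 34890.52 mm = 34.89 m.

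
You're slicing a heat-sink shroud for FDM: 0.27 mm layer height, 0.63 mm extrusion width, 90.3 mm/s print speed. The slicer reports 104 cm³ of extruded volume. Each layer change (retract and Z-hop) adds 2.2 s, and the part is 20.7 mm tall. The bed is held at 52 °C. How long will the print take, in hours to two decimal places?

1.93 hours

Bead cross-section: 0.27 × 0.63 → 0.1701 mm².
Total extruded path = 104000/0.1701 = 611405.1 mm.
Time extruding: 611405.1 / 90.3 → 6770.8 s.
Layer count = ceil(20.7 / 0.27) = 77.
Non-print overhead = 77 × 2.2, so 169.4 s.
Altogether 6770.8 + 169.4 = 6940.2 s, i.e. 1.93 hours.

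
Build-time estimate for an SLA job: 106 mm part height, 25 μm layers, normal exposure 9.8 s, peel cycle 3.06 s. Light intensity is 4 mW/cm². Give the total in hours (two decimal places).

Layers = ⌈106/0.025⌉ = 4240.
Cycle time = 9.8 + 3.06, so 12.86 s.
Build time: 4240 × 12.86 s = 54526.4 s, i.e. 15.15 hours.

15.15 hours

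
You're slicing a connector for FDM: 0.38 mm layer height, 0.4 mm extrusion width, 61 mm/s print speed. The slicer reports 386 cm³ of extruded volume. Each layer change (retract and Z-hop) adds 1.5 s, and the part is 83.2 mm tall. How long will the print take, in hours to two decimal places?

11.66 hours

Bead cross-section = 0.38 × 0.4, so 0.152 mm².
Total extruded path = 386000/0.152 = 2539473.7 mm.
Print-move time = 2539473.7 / 61, so 41630.7 s.
Layer count = ceil(83.2 / 0.38) = 219.
Layer-change overhead: 219 × 1.5 → 328.5 s.
Altogether 41630.7 + 328.5 = 41959.2 s, i.e. 11.66 hours.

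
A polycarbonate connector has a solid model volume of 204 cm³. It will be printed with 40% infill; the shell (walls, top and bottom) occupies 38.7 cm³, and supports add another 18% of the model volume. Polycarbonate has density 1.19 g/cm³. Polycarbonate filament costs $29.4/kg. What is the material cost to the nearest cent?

Infill region = 204 − 38.7 = 165.3 cm³.
Deposited infill: 0.40 × 165.3 → 66.12 cm³.
Support = 0.18 × 204 = 36.72 cm³.
Total extruded: 38.7 + 66.12 + 36.72 → 141.54 cm³.
Mass = 141.54 × 1.19 = 168.4326 g.
At $29.4/kg: 168.4326/1000 × 29.4 = $4.95.

$4.95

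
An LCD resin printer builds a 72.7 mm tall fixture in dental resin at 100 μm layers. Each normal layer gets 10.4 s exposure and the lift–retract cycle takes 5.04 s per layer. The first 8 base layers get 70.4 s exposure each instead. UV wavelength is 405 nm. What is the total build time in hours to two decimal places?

Layer count = ceil(72.7 / 0.1) = 727.
Base layers = 8 × (70.4 + 5.04), so 603.52 s.
Remaining layers: 719 × (10.4 + 5.04) → 11101.36 s.
Sum: 603.52 + 11101.36 = 11704.88 s → 3.25 hours.

3.25 hours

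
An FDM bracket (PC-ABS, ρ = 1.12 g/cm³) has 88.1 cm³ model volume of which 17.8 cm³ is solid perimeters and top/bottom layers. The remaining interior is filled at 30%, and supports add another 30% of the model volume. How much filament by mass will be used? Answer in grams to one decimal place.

73.2 g

Volume inside the shell = 88.1 − 17.8, so 70.3 cm³.
Infill deposited: 0.30 × 70.3 → 21.09 cm³.
Support = 0.30 × 88.1 = 26.43 cm³.
Deposited volume = 17.8 + 21.09 + 26.43, so 65.32 cm³.
Mass = 65.32 × 1.12 = 73.1584 g.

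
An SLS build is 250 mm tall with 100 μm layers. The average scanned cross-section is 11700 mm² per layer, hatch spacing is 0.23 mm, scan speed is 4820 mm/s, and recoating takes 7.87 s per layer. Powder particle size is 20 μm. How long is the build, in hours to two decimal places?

12.79 hours

Layer count = ceil(250 / 0.1) = 2500.
Scan path per layer = 11700 / 0.23 = 50869.6 mm.
Per-layer scan time = 50869.6 / 4820 = 10.5539 s.
Per-layer time = 10.5539 + 7.87, so 18.4239 s.
2500 layers × 18.4239 s/layer = 46059.75 s, i.e. 12.79 hours.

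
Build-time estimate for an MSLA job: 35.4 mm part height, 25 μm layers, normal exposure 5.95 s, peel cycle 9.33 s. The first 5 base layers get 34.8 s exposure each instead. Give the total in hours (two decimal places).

6.05 hours

Layer count = ceil(35.4 / 0.025) = 1416.
Bottom layers = 5 × (34.8 + 9.33), so 220.65 s.
Regular layers = 1411 × (5.95 + 9.33) = 21560.08 s.
Total = 220.65 + 21560.08 = 21780.73 s = 6.05 hours.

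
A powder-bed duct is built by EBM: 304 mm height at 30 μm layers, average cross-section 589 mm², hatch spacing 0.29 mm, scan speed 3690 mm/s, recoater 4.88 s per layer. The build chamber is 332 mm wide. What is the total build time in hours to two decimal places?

Layers = ⌈304/0.03⌉ = 10134.
Hatch length per layer = 589 / 0.29, so 2031 mm.
Per-layer scan time = 2031 / 3690, so 0.5504 s.
Layer cycle = 0.5504 + 4.88 = 5.4304 s.
10134 layers × 5.4304 s/layer = 55031.6736 s, i.e. 15.29 hours.

15.29 hours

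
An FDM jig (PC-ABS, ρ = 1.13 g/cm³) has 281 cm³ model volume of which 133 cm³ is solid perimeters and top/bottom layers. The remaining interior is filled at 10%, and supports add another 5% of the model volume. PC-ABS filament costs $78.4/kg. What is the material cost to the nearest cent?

$14.34

Infill region = 281 − 133, so 148 cm³.
Deposited infill = 0.10 × 148, so 14.8 cm³.
Support = 0.05 × 281, so 14.05 cm³.
Deposited volume = 133 + 14.8 + 14.05, so 161.85 cm³.
Mass = 161.85 × 1.13 = 182.8905 g.
At $78.4/kg: 182.8905/1000 × 78.4 = $14.34.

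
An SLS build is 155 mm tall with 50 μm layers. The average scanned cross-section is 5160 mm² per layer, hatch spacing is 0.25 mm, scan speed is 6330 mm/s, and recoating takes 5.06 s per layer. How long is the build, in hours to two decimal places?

7.17 hours

Layer count = ceil(155 / 0.05) = 3100.
Scan path per layer = 5160 / 0.25 = 20640 mm.
Per-layer scan time = 20640 / 6330 = 3.2607 s.
Per-layer time = 3.2607 + 5.06 = 8.3207 s.
3100 layers × 8.3207 s/layer = 25794.17 s, i.e. 7.17 hours.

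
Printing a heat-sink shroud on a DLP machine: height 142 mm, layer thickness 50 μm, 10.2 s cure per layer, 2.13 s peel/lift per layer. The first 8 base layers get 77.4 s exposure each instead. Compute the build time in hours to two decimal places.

Number of layers: 142 / 0.05 → 2840 (rounded up).
Bottom layers: 8 × (77.4 + 2.13) → 636.24 s.
Regular layers = 2832 × (10.2 + 2.13) = 34918.56 s.
Sum: 636.24 + 34918.56 = 35554.8 s → 9.88 hours.

9.88 hours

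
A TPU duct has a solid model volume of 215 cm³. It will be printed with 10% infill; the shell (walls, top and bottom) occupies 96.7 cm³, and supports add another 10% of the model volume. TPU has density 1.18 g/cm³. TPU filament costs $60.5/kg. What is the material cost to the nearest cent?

Infill region = 215 − 96.7, so 118.3 cm³.
Infill deposited: 0.10 × 118.3 → 11.83 cm³.
Support = 0.10 × 215 = 21.5 cm³.
Total extruded: 96.7 + 11.83 + 21.5 → 130.03 cm³.
Mass: 130.03 × 1.18 → 153.4354 g.
Cost = 153.4354 g / 1000 × $60.5/kg = $9.28.

$9.28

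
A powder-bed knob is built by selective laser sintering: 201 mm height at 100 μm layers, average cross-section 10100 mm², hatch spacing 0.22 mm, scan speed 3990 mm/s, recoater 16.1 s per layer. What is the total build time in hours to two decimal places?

15.41 hours

Layer count = ceil(201 / 0.1) = 2010.
Hatch length per layer = 10100 / 0.22, so 45909.1 mm.
Per-layer scan time = 45909.1 / 3990 = 11.506 s.
Per-layer time: 11.506 + 16.1 → 27.606 s.
2010 layers × 27.606 s/layer = 55488.06 s, i.e. 15.41 hours.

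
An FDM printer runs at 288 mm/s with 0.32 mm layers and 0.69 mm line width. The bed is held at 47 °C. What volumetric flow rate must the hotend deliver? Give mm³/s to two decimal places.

63.59

Bead cross-section = 0.32 × 0.69, so 0.2208 mm².
Q = v·A = 288 × 0.2208 = 63.59 mm³/s.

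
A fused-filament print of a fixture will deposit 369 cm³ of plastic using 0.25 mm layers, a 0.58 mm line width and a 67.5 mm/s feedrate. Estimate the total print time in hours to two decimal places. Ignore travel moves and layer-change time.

10.47 hours

Extrusion cross-section = 0.25 × 0.58 = 0.145 mm².
Path length: 369000 mm³ / 0.145 mm² → 2544827.6 mm.
Print-move time = 2544827.6 / 67.5, so 37701.1 s.
That's 37701.1 s → 10.47 hours.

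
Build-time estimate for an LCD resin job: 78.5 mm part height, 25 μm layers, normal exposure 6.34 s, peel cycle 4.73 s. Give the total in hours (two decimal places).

Layer count = ceil(78.5 / 0.025) = 3140.
Per-layer time = 6.34 + 4.73 = 11.07 s.
Build time: 3140 × 11.07 s = 34759.8 s, i.e. 9.66 hours.

9.66 hours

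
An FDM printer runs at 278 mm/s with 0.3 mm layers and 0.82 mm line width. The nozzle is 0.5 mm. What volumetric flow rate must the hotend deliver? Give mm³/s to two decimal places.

68.39

A = 0.3 × 0.82, so 0.246 mm².
Volumetric flow = 278 × 0.246 = 68.39 mm³/s.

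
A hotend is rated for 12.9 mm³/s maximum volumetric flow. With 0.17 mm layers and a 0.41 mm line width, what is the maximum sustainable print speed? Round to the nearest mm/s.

185 mm/s

Bead cross-section = 0.17 × 0.41 = 0.0697 mm².
Max speed = 12.9 / 0.0697 = 185.08 ≈ 185 mm/s.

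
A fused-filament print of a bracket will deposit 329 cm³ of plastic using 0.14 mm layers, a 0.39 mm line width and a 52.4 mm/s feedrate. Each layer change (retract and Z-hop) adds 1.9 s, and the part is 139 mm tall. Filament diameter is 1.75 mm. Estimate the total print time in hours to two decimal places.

Extrusion cross-section = 0.14 × 0.39, so 0.0546 mm².
Toolpath length = 329 cm³ / 0.0546 mm² = 329000 / 0.0546 = 6025641 mm.
Extrusion time = 6025641 / 52.4, so 114993.1 s.
Number of layers: 139 / 0.14 → 993 (rounded up).
Layer-change overhead: 993 × 1.9 → 1886.7 s.
Total = 114993.1 + 1886.7 = 116879.8 s = 32.47 hours.

32.47 hours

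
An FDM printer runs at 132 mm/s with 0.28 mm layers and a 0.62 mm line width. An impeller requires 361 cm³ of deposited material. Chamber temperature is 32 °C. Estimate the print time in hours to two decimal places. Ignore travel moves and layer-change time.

Line area: 0.28 × 0.62 → 0.1736 mm².
Toolpath length = 361 cm³ / 0.1736 mm² = 361000 / 0.1736 = 2079493.1 mm.
Time extruding = 2079493.1 / 132, so 15753.7 s.
Converting: 15753.7 s = 4.38 hours.

4.38 hours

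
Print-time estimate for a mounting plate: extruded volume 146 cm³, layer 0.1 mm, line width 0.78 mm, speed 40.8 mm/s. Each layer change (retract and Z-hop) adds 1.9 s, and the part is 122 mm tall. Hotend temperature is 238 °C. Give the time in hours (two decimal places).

Line area: 0.1 × 0.78 → 0.078 mm².
Toolpath length = 146 cm³ / 0.078 mm² = 146000 / 0.078 = 1871794.9 mm.
Extrusion time = 1871794.9 / 40.8, so 45877.3 s.
Number of layers: 122 / 0.1 → 1220 (rounded up).
Z-hop total = 1220 × 1.9, so 2318 s.
Total = 45877.3 + 2318 = 48195.3 s = 13.39 hours.

13.39 hours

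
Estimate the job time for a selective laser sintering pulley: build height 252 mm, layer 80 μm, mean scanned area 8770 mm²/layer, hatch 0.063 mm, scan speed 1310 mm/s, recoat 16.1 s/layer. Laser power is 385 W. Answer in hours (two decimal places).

107.07 hours

Number of layers: 252 / 0.08 → 3150 (rounded up).
Scan path per layer = 8770 / 0.063 = 139206.3 mm.
Per-layer scan time = 139206.3 / 1310, so 106.2644 s.
Per-layer time = 106.2644 + 16.1, so 122.3644 s.
Build time = 3150 × 122.3644 = 385447.86 s = 107.07 hours.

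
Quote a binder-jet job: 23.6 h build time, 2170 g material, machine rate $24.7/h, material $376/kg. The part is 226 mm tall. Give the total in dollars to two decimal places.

$1398.84

Machine-time cost: 24.7 × 23.6 → $582.92.
Feedstock cost = 376 × 2170/1000 = $815.92.
Job cost: 582.92 + 815.92 = $1398.84.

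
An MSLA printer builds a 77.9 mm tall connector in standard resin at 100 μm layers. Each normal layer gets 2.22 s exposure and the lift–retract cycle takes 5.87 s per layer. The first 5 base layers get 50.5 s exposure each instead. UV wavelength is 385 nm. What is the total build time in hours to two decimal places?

1.82 hours

Layers = ⌈77.9/0.1⌉ = 779.
Base layers = 5 × (50.5 + 5.87) = 281.85 s.
Remaining layers = 774 × (2.22 + 5.87) = 6261.66 s.
Total = 281.85 + 6261.66 = 6543.51 s = 1.82 hours.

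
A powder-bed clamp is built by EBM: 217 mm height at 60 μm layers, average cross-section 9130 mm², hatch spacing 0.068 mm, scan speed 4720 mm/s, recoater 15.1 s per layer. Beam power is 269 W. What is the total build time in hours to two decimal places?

Layer count = ceil(217 / 0.06) = 3617.
Scan path per layer: 9130 / 0.068 → 134264.7 mm.
Beam time per layer: 134264.7 / 4720 → 28.4459 s.
Time per layer = 28.4459 + 15.1 = 43.5459 s.
Total: 3617 × 43.5459 s = 157505.5203 s → 43.75 hours.

43.75 hours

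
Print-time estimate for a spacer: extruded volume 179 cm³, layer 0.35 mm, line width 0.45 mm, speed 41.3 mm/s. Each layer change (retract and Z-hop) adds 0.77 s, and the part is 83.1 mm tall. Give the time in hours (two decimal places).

7.69 hours

Bead cross-section = 0.35 × 0.45, so 0.1575 mm².
Path length: 179000 mm³ / 0.1575 mm² → 1136507.9 mm.
Extrusion time = 1136507.9 / 41.3 = 27518.4 s.
Layers = ⌈83.1/0.35⌉ = 238.
Z-hop total: 238 × 0.77 → 183.26 s.
Total = 27518.4 + 183.26 = 27701.66 s = 7.69 hours.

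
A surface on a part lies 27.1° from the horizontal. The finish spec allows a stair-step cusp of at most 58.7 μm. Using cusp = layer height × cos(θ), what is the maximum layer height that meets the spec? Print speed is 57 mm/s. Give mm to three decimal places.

cos(27.1°) = 0.8902; t_max = 0.0587/0.8902 = 0.066 mm.

0.066 mm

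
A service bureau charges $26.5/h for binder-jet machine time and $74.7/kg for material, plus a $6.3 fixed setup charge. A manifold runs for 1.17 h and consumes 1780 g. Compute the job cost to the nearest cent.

$170.27

Time charge: 26.5 × 1.17 → $31.005.
Material cost = 74.7 × 1780/1000, so $132.966.
Total = 31.005 + 132.966 + 6.3 = 170.271 ≈ $170.27.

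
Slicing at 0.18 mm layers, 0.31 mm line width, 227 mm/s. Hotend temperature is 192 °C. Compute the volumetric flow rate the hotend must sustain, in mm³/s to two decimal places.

Bead cross-section = 0.18 × 0.31 = 0.0558 mm².
Volumetric flow = 227 × 0.0558 = 12.67 mm³/s.

12.67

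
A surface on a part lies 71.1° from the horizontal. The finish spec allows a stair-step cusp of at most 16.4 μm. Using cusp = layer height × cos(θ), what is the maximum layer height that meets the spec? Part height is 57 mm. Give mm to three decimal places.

cos(71.1°) = 0.3239; t_max = 0.0164/0.3239 = 0.051 mm.

0.051 mm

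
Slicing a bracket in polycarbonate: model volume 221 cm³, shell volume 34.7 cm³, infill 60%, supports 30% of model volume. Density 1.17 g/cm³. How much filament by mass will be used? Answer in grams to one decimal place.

Interior volume = 221 − 34.7 = 186.3 cm³.
Deposited infill = 0.60 × 186.3 = 111.78 cm³.
Support: 0.30 × 221 → 66.3 cm³.
Deposited volume = 34.7 + 111.78 + 66.3, so 212.78 cm³.
Mass: 212.78 × 1.17 → 248.9526 g.

249.0 g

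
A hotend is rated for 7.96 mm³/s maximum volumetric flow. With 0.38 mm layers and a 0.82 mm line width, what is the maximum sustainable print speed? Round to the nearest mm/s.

A = 0.38 × 0.82, so 0.3116 mm².
v_max = Q/A = 7.96/0.3116 = 25.55 mm/s → 26 mm/s.

26 mm/s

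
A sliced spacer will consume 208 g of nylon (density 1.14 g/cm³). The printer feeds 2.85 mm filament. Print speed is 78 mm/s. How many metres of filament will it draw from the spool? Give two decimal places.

Volume = 208 g / 1.14 g·cm⁻³ = 182.4561 cm³ = 182456.1 mm³.
A = π r² = π × 1.425² = 6.3794 mm².
Length = 182456.1 / 6.3794 = 28600.82 mm = 28.60 m.

28.60 m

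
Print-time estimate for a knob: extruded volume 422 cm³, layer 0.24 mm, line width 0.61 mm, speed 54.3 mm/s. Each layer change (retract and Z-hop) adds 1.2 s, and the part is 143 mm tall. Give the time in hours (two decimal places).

14.94 hours

Line area = 0.24 × 0.61 = 0.1464 mm².
Path length: 422000 mm³ / 0.1464 mm² → 2882513.7 mm.
Print-move time = 2882513.7 / 54.3 = 53085 s.
Layer count = ceil(143 / 0.24) = 596.
Z-hop total: 596 × 1.2 → 715.2 s.
Total = 53085 + 715.2 = 53800.2 s = 14.94 hours.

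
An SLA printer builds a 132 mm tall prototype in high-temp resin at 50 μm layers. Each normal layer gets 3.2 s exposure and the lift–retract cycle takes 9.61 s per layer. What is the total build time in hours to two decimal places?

Layer count = ceil(132 / 0.05) = 2640.
Cycle time: 3.2 + 9.61 → 12.81 s.
Total = 2640 × 12.81 = 33818.4 s = 9.39 hours.

9.39 hours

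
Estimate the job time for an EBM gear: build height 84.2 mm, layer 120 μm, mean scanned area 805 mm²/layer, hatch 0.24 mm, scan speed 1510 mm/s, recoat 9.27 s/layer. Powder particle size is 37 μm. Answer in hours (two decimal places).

2.24 hours

Layer count = ceil(84.2 / 0.12) = 702.
Per-layer scan distance = 805 / 0.24 = 3354.2 mm.
Per-layer scan time: 3354.2 / 1510 → 2.2213 s.
Layer cycle = 2.2213 + 9.27, so 11.4913 s.
Build time = 702 × 11.4913 = 8066.8926 s = 2.24 hours.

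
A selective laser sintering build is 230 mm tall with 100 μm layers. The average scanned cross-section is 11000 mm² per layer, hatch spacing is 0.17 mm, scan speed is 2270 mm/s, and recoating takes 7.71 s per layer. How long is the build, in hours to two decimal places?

Layer count = ceil(230 / 0.1) = 2300.
Scan path per layer = 11000 / 0.17 = 64705.9 mm.
Laser time per layer = 64705.9 / 2270, so 28.5048 s.
Layer cycle = 28.5048 + 7.71, so 36.2148 s.
2300 layers × 36.2148 s/layer = 83294.04 s, i.e. 23.14 hours.

23.14 hours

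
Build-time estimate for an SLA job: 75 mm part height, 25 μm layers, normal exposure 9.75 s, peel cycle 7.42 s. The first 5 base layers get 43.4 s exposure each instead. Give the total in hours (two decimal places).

Layer count = ceil(75 / 0.025) = 3000.
Bottom layers = 5 × (43.4 + 7.42) = 254.1 s.
Normal layers = 2995 × (9.75 + 7.42) = 51424.15 s.
Sum: 254.1 + 51424.15 = 51678.25 s → 14.36 hours.

14.36 hours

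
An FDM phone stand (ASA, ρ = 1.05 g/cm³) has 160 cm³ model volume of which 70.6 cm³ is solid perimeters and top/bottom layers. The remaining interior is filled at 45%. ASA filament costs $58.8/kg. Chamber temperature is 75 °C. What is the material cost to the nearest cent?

Volume inside the shell = 160 − 70.6, so 89.4 cm³.
Infill deposited: 0.45 × 89.4 → 40.23 cm³.
Total printed volume = 70.6 + 40.23 = 110.83 cm³.
Mass: 110.83 × 1.05 → 116.3715 g.
At $58.8/kg: 116.3715/1000 × 58.8 = $6.84.

$6.84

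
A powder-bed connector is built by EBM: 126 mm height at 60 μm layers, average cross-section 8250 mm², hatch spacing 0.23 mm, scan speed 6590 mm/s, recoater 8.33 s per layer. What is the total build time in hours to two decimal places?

8.03 hours

Layer count = ceil(126 / 0.06) = 2100.
Per-layer scan distance = 8250 / 0.23, so 35869.6 mm.
Per-layer scan time: 35869.6 / 6590 → 5.443 s.
Per-layer time = 5.443 + 8.33, so 13.773 s.
2100 layers × 13.773 s/layer = 28923.3 s, i.e. 8.03 hours.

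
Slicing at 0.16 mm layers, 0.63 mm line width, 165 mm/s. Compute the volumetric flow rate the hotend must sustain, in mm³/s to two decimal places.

Extrusion cross-section = 0.16 × 0.63, so 0.1008 mm².
Q = v·A = 165 × 0.1008 = 16.63 mm³/s.

16.63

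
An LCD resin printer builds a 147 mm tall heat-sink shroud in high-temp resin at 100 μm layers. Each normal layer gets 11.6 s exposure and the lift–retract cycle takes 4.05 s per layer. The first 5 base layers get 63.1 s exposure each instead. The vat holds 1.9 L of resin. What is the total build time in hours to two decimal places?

6.46 hours

Number of layers: 147 / 0.1 → 1470 (rounded up).
Bottom layers = 5 × (63.1 + 4.05), so 335.75 s.
Remaining layers: 1465 × (11.6 + 4.05) → 22927.25 s.
Total = 335.75 + 22927.25 = 23263 s = 6.46 hours.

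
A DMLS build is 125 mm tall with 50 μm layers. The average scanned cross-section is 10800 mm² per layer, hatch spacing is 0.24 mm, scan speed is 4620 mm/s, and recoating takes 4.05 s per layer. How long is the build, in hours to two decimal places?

9.58 hours

Layers = ⌈125/0.05⌉ = 2500.
Per-layer scan distance = 10800 / 0.24 = 45000 mm.
Scan time per layer = 45000 / 4620 = 9.7403 s.
Layer cycle = 9.7403 + 4.05, so 13.7903 s.
2500 layers × 13.7903 s/layer = 34475.75 s, i.e. 9.58 hours.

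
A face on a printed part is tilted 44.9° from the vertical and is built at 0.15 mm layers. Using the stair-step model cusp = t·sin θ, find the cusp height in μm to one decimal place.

h_c = t·sin θ = 0.15 × 0.7059 = 0.105885 mm (105.9 μm).

105.9 μm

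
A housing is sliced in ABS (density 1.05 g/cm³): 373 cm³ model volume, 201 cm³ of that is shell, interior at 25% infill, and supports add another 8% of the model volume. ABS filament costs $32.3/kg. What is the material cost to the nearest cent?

Volume inside the shell = 373 − 201, so 172 cm³.
Infill deposited = 0.25 × 172, so 43 cm³.
Support = 0.08 × 373, so 29.84 cm³.
Total printed volume = 201 + 43 + 29.84, so 273.84 cm³.
Mass = 273.84 × 1.05, so 287.532 g.
At $32.3/kg: 287.532/1000 × 32.3 = $9.29.

$9.29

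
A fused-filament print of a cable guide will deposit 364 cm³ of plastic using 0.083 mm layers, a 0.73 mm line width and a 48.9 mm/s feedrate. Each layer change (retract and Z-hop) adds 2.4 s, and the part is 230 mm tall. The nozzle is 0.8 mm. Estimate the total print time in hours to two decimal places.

35.97 hours

Bead cross-section = 0.083 × 0.73, so 0.06059 mm².
Toolpath length = 364 cm³ / 0.06059 mm² = 364000 / 0.06059 = 6007592 mm.
Print-move time = 6007592 / 48.9 = 122854.6 s.
Number of layers: 230 / 0.083 → 2772 (rounded up).
Z-hop total = 2772 × 2.4, so 6652.8 s.
Total = 122854.6 + 6652.8 = 129507.4 s = 35.97 hours.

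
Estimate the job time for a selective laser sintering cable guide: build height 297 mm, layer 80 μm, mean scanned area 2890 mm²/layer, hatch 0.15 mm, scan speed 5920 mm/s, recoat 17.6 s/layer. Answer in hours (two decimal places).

21.51 hours

Number of layers: 297 / 0.08 → 3713 (rounded up).
Per-layer scan distance = 2890 / 0.15, so 19266.7 mm.
Laser time per layer: 19266.7 / 5920 → 3.2545 s.
Layer cycle = 3.2545 + 17.6, so 20.8545 s.
Build time = 3713 × 20.8545 = 77432.7585 s = 21.51 hours.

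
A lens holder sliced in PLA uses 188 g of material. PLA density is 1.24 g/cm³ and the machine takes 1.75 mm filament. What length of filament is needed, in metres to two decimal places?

Volume = 188 g / 1.24 g·cm⁻³ = 151.6129 cm³ = 151612.9 mm³.
A = π r² = π × 0.875² = 2.4053 mm².
Length = 151612.9 / 2.4053 = 63032.84 mm = 63.03 m.

63.03 m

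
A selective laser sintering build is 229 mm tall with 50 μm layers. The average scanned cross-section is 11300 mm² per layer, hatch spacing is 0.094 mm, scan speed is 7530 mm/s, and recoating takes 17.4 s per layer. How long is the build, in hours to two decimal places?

Layer count = ceil(229 / 0.05) = 4580.
Per-layer scan distance = 11300 / 0.094 = 120212.8 mm.
Laser time per layer: 120212.8 / 7530 → 15.9645 s.
Layer cycle = 15.9645 + 17.4 = 33.3645 s.
Total: 4580 × 33.3645 s = 152809.41 s → 42.45 hours.

42.45 hours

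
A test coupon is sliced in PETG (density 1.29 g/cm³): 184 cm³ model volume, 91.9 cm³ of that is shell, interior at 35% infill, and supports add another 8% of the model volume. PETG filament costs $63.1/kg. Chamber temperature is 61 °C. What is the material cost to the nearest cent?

Infill region = 184 − 91.9, so 92.1 cm³.
Infill deposited: 0.35 × 92.1 → 32.235 cm³.
Support = 0.08 × 184 = 14.72 cm³.
Total printed volume = 91.9 + 32.235 + 14.72, so 138.855 cm³.
Mass = 138.855 × 1.29, so 179.12295 g.
At $63.1/kg: 179.12295/1000 × 63.1 = $11.30.

$11.30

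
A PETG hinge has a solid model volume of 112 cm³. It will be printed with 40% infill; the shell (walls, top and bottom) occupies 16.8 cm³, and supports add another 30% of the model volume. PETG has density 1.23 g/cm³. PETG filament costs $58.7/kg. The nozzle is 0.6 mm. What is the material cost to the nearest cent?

Infill region = 112 − 16.8 = 95.2 cm³.
Infill deposited: 0.40 × 95.2 → 38.08 cm³.
Support: 0.30 × 112 → 33.6 cm³.
Total printed volume: 16.8 + 38.08 + 33.6 → 88.48 cm³.
Mass = 88.48 × 1.23, so 108.8304 g.
Cost = 108.8304 g / 1000 × $58.7/kg = $6.39.

$6.39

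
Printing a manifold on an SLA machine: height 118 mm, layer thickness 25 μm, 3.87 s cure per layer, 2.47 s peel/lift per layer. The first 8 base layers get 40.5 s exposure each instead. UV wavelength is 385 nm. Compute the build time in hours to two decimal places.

Layers = ⌈118/0.025⌉ = 4720.
Bottom layers: 8 × (40.5 + 2.47) → 343.76 s.
Normal layers = 4712 × (3.87 + 2.47) = 29874.08 s.
Total = 343.76 + 29874.08 = 30217.84 s = 8.39 hours.

8.39 hours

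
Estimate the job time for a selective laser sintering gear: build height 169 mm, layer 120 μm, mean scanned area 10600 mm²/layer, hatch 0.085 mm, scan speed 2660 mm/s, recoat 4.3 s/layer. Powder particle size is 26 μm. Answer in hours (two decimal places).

20.03 hours

Number of layers: 169 / 0.12 → 1409 (rounded up).
Per-layer scan distance: 10600 / 0.085 → 124705.9 mm.
Per-layer scan time = 124705.9 / 2660 = 46.8819 s.
Per-layer time = 46.8819 + 4.3, so 51.1819 s.
Build time = 1409 × 51.1819 = 72115.2971 s = 20.03 hours.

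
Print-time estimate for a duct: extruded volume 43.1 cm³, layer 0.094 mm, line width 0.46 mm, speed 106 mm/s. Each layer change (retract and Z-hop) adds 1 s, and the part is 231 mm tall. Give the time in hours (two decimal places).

3.29 hours

Extrusion cross-section: 0.094 × 0.46 → 0.04324 mm².
Total extruded path = 43100/0.04324 = 996762.3 mm.
Print-move time = 996762.3 / 106 = 9403.4 s.
Layers = ⌈231/0.094⌉ = 2458.
Z-hop total: 2458 × 1 → 2458 s.
Altogether 9403.4 + 2458 = 11861.4 s, i.e. 3.29 hours.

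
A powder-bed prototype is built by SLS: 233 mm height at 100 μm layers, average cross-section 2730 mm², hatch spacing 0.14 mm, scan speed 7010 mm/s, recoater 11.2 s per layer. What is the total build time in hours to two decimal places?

Number of layers: 233 / 0.1 → 2330 (rounded up).
Hatch length per layer: 2730 / 0.14 → 19500 mm.
Laser time per layer = 19500 / 7010 = 2.7817 s.
Per-layer time: 2.7817 + 11.2 → 13.9817 s.
Total: 2330 × 13.9817 s = 32577.361 s → 9.05 hours.

9.05 hours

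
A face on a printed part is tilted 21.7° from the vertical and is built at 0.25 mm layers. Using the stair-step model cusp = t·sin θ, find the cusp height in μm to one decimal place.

92.4 μm

sin(21.7°) = 0.3697, so cusp = 0.25 × 0.3697 = 0.092425 mm → 92.4 μm.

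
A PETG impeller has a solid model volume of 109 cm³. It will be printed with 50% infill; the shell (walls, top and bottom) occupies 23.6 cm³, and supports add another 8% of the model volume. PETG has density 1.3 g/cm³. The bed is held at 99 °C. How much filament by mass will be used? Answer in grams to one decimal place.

Interior volume: 109 − 23.6 → 85.4 cm³.
Infill deposited = 0.50 × 85.4, so 42.7 cm³.
Support = 0.08 × 109, so 8.72 cm³.
Total printed volume = 23.6 + 42.7 + 8.72, so 75.02 cm³.
Mass: 75.02 × 1.3 → 97.526 g.

97.5 g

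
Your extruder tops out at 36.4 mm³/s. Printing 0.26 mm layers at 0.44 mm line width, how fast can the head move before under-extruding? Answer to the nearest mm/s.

A = 0.26 × 0.44 = 0.1144 mm².
Max speed = 36.4 / 0.1144 = 318.18 ≈ 318 mm/s.

318 mm/s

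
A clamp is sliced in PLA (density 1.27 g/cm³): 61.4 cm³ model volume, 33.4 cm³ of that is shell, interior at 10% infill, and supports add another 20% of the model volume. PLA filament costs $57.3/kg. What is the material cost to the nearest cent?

Infill region = 61.4 − 33.4, so 28 cm³.
Infill volume = 0.10 × 28 = 2.8 cm³.
Support = 0.20 × 61.4 = 12.28 cm³.
Total extruded: 33.4 + 2.8 + 12.28 → 48.48 cm³.
Mass: 48.48 × 1.27 → 61.5696 g.
At $57.3/kg: 61.5696/1000 × 57.3 = $3.53.

$3.53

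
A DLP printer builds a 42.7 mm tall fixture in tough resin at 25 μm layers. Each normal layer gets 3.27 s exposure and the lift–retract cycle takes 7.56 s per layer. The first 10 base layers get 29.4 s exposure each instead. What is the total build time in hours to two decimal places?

5.21 hours

Number of layers: 42.7 / 0.025 → 1708 (rounded up).
Base layers: 10 × (29.4 + 7.56) → 369.6 s.
Regular layers = 1698 × (3.27 + 7.56) = 18389.34 s.
Sum: 369.6 + 18389.34 = 18758.94 s → 5.21 hours.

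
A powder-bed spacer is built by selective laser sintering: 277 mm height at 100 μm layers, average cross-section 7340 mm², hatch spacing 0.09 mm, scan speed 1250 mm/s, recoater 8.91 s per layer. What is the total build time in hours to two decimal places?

Layers = ⌈277/0.1⌉ = 2770.
Per-layer scan distance = 7340 / 0.09 = 81555.6 mm.
Laser time per layer = 81555.6 / 1250, so 65.2445 s.
Per-layer time = 65.2445 + 8.91, so 74.1545 s.
Build time = 2770 × 74.1545 = 205407.965 s = 57.06 hours.

57.06 hours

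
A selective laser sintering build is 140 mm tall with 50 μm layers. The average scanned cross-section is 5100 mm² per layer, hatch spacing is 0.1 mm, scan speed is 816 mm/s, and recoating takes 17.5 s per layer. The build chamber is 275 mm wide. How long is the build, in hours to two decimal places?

62.22 hours

Number of layers: 140 / 0.05 → 2800 (rounded up).
Scan path per layer: 5100 / 0.1 → 51000 mm.
Per-layer scan time: 51000 / 816 → 62.5 s.
Layer cycle = 62.5 + 17.5, so 80 s.
2800 layers × 80 s/layer = 224000 s, i.e. 62.22 hours.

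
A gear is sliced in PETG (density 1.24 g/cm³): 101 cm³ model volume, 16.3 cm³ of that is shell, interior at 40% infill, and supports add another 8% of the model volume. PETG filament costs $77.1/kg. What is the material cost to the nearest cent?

$5.57

Interior volume = 101 − 16.3 = 84.7 cm³.
Infill volume = 0.40 × 84.7, so 33.88 cm³.
Support: 0.08 × 101 → 8.08 cm³.
Deposited volume = 16.3 + 33.88 + 8.08 = 58.26 cm³.
Mass = 58.26 × 1.24, so 72.2424 g.
At $77.1/kg: 72.2424/1000 × 77.1 = $5.57.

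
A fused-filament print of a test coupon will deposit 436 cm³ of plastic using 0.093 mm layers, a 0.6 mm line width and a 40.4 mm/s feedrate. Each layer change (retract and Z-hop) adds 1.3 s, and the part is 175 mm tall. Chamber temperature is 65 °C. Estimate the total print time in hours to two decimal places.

54.40 hours

Extrusion cross-section: 0.093 × 0.6 → 0.0558 mm².
Path length: 436000 mm³ / 0.0558 mm² → 7813620.1 mm.
Time extruding = 7813620.1 / 40.4 = 193406.4 s.
Layers = ⌈175/0.093⌉ = 1882.
Layer-change overhead = 1882 × 1.3 = 2446.6 s.
Altogether 193406.4 + 2446.6 = 195853 s, i.e. 54.40 hours.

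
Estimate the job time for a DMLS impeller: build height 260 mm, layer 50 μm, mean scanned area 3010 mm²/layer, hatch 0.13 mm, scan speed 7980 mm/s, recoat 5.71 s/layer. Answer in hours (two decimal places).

12.44 hours

Layer count = ceil(260 / 0.05) = 5200.
Per-layer scan distance = 3010 / 0.13 = 23153.8 mm.
Scan time per layer = 23153.8 / 7980, so 2.9015 s.
Time per layer: 2.9015 + 5.71 → 8.6115 s.
5200 layers × 8.6115 s/layer = 44779.8 s, i.e. 12.44 hours.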